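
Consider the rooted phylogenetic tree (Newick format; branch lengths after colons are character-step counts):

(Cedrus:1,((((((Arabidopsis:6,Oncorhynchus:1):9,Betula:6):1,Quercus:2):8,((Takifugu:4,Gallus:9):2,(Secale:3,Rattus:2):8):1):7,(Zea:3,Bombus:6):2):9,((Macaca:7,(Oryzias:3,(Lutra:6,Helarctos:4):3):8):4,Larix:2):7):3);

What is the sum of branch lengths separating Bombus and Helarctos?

The path runs Bombus → … → MRCA → … → Helarctos; the MRCA is the node subtending ((((((Arabidopsis,Oncorhynchus),Betula),Quercus),((Takifugu,Gallus),(Secale,Rattus))),(Zea,Bombus)),((Macaca,(Oryzias,(Lutra,Helarctos))),Larix)).
Branch lengths along that path: 6 + 2 + 9 + 7 + 4 + 8 + 3 + 4 = 43.

43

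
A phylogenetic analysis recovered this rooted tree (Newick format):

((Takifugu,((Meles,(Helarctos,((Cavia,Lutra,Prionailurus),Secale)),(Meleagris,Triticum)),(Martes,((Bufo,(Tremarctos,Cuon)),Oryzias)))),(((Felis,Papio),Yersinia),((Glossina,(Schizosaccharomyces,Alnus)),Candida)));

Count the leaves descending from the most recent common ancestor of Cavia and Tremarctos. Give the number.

13

The MRCA of Cavia and Tremarctos is the node subtending ((Meles,(Helarctos,((Cavia,Lutra,Prionailurus),Secale)),(Meleagris,Triticum)),(Martes,((Bufo,(Tremarctos,Cuon)),Oryzias))).
That clade contains 13 terminal taxa: Bufo, Cavia, Cuon, Helarctos, Lutra, Martes, Meleagris, Meles, Oryzias, Prionailurus, Secale, Tremarctos, Triticum.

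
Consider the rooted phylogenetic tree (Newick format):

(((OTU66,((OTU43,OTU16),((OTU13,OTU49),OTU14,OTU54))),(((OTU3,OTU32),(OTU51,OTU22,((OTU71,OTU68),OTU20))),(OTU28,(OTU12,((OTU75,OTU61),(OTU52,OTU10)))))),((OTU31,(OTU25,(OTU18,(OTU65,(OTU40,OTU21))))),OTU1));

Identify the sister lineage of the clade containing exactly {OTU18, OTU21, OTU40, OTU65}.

The clade containing exactly {OTU18, OTU21, OTU40, OTU65} attaches to the tree at the node subtending (OTU25,(OTU18,(OTU65,(OTU40,OTU21)))).
The other lineage descending from that same node — the sister group — is the single tip OTU25.

OTU25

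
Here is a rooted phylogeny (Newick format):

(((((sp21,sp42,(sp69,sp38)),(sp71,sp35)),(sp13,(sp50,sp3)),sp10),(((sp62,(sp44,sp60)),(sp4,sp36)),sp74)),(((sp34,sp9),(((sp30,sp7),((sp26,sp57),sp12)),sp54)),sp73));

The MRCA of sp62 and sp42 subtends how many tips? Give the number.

The MRCA of sp62 and sp42 is the node subtending ((((sp21,sp42,(sp69,sp38)),(sp71,sp35)),(sp13,(sp50,sp3)),sp10),(((sp62,(sp44,sp60)),(sp4,sp36)),sp74)).
That clade contains 16 terminal taxa: sp10, sp13, sp21, sp3, sp35, sp36, sp38, sp4, sp42, sp44, sp50, sp60, sp62, sp69, sp71, sp74.

16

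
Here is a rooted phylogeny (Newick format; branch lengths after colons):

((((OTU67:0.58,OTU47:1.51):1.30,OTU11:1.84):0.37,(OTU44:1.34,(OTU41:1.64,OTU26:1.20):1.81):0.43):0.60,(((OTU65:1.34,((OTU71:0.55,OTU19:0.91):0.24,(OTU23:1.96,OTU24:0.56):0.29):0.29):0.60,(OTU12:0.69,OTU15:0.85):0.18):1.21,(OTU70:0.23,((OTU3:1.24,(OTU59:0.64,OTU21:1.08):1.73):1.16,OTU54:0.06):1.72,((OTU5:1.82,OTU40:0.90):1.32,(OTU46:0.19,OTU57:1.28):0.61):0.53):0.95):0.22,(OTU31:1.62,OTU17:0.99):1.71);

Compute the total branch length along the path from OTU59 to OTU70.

5.48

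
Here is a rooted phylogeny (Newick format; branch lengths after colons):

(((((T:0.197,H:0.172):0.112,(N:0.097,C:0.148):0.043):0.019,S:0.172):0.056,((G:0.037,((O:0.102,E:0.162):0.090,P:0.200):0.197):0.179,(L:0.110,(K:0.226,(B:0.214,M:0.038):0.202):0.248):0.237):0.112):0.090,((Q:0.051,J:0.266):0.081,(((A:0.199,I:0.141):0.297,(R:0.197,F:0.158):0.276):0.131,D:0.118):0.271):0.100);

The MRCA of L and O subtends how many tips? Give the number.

The MRCA of L and O is the node subtending ((G,((O,E),P)),(L,(K,(B,M)))).
That clade contains 8 terminal taxa: B, E, G, K, L, M, O, P.

8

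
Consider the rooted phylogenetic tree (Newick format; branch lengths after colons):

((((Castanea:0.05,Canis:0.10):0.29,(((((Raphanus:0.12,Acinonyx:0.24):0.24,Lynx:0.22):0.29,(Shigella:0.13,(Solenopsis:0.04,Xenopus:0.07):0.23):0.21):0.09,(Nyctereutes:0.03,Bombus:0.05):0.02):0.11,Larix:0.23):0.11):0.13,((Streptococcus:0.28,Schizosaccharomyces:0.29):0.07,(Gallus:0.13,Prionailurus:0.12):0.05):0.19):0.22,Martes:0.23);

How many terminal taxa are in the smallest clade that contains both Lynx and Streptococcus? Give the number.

15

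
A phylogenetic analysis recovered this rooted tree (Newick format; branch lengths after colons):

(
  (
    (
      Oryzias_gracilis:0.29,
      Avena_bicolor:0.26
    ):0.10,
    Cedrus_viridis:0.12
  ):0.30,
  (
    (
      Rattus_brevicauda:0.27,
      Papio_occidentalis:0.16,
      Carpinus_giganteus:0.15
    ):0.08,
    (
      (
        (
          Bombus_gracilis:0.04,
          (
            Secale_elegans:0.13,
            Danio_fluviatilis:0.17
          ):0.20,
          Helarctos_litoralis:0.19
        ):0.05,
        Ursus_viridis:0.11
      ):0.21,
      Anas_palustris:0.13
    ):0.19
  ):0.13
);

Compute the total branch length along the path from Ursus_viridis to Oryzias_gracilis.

1.33

The path runs Ursus_viridis → … → MRCA → … → Oryzias_gracilis; the MRCA is the root of the tree.
Branch lengths along that path: 0.11 + 0.21 + 0.19 + 0.13 + 0.30 + 0.10 + 0.29 = 1.33.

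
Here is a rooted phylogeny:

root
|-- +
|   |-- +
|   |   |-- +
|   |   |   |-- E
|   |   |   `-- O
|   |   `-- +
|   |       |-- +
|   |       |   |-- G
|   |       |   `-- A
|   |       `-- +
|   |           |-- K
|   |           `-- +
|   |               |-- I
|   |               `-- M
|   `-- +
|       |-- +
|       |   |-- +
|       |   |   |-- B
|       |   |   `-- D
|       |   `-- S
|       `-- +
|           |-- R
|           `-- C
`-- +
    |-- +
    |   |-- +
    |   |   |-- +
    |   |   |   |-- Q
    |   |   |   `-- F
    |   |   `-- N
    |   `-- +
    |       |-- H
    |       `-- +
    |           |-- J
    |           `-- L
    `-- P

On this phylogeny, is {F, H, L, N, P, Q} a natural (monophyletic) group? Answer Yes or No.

The MRCA of the listed taxa subtends ((((Q,F),N),(H,(J,L))),P).
That clade also contains J, which is not in the proposed group, so the group is not monophyletic.

No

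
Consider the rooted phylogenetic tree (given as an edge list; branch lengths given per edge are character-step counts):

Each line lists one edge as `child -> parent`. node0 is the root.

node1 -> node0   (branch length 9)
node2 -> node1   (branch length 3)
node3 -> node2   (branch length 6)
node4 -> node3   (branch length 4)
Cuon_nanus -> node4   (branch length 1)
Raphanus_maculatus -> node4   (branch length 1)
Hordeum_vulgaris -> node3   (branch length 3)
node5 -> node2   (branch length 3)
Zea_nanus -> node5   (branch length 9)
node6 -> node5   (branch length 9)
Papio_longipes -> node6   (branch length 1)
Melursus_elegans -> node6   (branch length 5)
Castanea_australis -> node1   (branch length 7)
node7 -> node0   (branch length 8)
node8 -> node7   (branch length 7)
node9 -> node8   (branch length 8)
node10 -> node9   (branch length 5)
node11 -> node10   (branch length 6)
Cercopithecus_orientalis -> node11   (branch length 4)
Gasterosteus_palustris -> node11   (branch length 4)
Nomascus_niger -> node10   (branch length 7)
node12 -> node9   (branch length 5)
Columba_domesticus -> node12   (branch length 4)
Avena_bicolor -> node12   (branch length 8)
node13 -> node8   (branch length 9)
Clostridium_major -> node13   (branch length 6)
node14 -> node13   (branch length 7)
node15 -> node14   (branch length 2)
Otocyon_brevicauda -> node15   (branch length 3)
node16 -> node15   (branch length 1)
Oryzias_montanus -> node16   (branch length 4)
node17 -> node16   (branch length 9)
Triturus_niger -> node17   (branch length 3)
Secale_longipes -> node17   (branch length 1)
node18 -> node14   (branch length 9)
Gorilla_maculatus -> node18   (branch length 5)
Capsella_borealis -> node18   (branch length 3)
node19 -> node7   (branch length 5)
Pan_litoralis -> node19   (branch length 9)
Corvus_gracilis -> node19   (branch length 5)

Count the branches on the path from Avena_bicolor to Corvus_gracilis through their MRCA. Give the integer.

The MRCA of Avena_bicolor and Corvus_gracilis is the node subtending (((((Cercopithecus_orientalis,Gasterosteus_palustris),Nomascus_niger),(Columba_domesticus,Avena_bicolor)),(Clostridium_major,((Otocyon_brevicauda,(Oryzias_montanus,(Triturus_niger,Secale_longipes))),(Gorilla_maculatus,Capsella_borealis)))),(Pan_litoralis,Corvus_gracilis)).
From Avena_bicolor up to that node: 4 branches. From Corvus_gracilis up to the same node: 2 branches. Total: 4 + 2 = 6.

6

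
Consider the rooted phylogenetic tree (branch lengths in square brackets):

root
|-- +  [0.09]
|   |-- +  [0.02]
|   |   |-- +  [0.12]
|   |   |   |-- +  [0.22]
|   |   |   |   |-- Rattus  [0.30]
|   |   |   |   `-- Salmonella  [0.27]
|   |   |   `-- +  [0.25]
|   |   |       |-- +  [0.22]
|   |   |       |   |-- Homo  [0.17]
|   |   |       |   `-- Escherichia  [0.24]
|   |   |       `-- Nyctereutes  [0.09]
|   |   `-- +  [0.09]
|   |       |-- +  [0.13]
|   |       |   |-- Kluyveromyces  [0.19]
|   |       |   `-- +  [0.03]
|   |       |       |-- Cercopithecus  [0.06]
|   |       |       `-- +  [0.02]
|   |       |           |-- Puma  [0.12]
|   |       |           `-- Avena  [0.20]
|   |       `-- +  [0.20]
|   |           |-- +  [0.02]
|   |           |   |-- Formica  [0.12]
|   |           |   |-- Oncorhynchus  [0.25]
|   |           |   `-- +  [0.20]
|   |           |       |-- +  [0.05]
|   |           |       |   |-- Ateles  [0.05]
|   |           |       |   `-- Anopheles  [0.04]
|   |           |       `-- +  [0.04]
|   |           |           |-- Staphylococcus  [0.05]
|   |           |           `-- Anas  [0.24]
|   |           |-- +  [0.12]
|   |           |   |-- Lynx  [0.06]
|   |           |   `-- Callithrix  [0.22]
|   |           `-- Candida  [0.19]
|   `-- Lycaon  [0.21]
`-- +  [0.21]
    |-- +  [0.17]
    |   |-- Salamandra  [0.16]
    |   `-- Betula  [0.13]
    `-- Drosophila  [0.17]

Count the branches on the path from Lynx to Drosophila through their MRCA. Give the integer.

8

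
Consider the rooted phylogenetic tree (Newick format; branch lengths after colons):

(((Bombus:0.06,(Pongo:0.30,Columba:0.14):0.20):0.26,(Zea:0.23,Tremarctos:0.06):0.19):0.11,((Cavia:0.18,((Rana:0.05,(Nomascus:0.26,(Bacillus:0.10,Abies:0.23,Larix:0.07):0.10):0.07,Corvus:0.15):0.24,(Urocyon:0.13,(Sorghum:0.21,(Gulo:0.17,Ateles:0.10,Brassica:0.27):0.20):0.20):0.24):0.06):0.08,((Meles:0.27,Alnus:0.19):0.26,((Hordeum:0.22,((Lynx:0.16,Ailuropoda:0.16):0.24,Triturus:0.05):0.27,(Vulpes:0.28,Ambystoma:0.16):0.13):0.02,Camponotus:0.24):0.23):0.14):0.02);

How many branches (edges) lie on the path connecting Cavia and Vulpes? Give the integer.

7

The MRCA of Cavia and Vulpes is the node subtending ((Cavia,((Rana,(Nomascus,(Bacillus,Abies,Larix)),Corvus),(Urocyon,(Sorghum,(Gulo,Ateles,Brassica))))),((Meles,Alnus),((Hordeum,((Lynx,Ailuropoda),Triturus),(Vulpes,Ambystoma)),Camponotus))).
From Cavia up to that node: 2 branches. From Vulpes up to the same node: 5 branches. Total: 2 + 5 = 7.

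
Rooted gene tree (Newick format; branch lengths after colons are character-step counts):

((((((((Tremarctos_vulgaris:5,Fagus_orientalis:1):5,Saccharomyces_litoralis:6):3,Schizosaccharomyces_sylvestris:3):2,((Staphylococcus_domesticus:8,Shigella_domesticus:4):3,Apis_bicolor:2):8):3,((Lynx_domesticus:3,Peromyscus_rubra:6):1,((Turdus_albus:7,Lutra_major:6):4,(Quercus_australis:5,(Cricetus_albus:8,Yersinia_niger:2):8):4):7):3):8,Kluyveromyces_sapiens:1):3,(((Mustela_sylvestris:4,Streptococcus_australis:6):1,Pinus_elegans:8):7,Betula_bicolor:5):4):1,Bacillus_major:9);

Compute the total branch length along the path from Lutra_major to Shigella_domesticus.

38

The path runs Lutra_major → … → MRCA → … → Shigella_domesticus; the MRCA is the node subtending (((((Tremarctos_vulgaris,Fagus_orientalis),Saccharomyces_litoralis),Schizosaccharomyces_sylvestris),((Staphylococcus_domesticus,Shigella_domesticus),Apis_bicolor)),((Lynx_domesticus,Peromyscus_rubra),((Turdus_albus,Lutra_major),(Quercus_australis,(Cricetus_albus,Yersinia_niger))))).
Branch lengths along that path: 6 + 4 + 7 + 3 + 3 + 8 + 3 + 4 = 38.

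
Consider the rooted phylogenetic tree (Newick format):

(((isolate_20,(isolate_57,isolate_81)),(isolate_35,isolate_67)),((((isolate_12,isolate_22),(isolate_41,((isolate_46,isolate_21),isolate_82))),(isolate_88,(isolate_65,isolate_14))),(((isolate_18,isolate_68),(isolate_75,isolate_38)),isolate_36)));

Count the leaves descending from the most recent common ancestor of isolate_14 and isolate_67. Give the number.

The MRCA of isolate_14 and isolate_67 is the root, so the clade is the entire tree.
That clade contains 19 terminal taxa: isolate_12, isolate_14, isolate_18, isolate_20, isolate_21, isolate_22, isolate_35, isolate_36, isolate_38, isolate_41, isolate_46, isolate_57, isolate_65, isolate_67, isolate_68, isolate_75, isolate_81, isolate_82, isolate_88.

19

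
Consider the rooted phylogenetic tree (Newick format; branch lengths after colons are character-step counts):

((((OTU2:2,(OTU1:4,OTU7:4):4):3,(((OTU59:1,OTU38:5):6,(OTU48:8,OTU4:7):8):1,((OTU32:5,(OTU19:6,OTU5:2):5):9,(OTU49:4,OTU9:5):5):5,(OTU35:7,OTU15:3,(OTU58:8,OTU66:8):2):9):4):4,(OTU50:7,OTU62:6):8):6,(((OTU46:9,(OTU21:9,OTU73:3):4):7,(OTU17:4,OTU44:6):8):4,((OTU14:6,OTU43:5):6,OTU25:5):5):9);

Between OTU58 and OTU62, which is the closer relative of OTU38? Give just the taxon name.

The MRCA of OTU38 and OTU58 subtends (((OTU59,OTU38),(OTU48,OTU4)),((OTU32,(OTU19,OTU5)),(OTU49,OTU9)),(OTU35,OTU15,(OTU58,OTU66))) (13 taxa).
The MRCA of OTU38 and OTU62 subtends (((OTU2,(OTU1,OTU7)),(((OTU59,OTU38),(OTU48,OTU4)),((OTU32,(OTU19,OTU5)),(OTU49,OTU9)),(OTU35,OTU15,(OTU58,OTU66)))),(OTU50,OTU62)) (18 taxa).
The first is nested inside the second, so OTU38 shares a more recent common ancestor with OTU58.

OTU58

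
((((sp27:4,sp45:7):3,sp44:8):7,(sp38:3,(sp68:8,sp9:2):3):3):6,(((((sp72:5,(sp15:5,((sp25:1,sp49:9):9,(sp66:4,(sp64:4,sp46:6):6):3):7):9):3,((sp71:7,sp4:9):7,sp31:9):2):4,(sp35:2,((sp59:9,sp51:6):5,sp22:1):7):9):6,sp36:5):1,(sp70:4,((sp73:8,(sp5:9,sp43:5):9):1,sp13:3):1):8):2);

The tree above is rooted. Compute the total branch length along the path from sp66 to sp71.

The path runs sp66 → … → MRCA → … → sp71; the MRCA is the node subtending ((sp72,(sp15,((sp25,sp49),(sp66,(sp64,sp46))))),((sp71,sp4),sp31)).
Branch lengths along that path: 4 + 3 + 7 + 9 + 3 + 2 + 7 + 7 = 42.

42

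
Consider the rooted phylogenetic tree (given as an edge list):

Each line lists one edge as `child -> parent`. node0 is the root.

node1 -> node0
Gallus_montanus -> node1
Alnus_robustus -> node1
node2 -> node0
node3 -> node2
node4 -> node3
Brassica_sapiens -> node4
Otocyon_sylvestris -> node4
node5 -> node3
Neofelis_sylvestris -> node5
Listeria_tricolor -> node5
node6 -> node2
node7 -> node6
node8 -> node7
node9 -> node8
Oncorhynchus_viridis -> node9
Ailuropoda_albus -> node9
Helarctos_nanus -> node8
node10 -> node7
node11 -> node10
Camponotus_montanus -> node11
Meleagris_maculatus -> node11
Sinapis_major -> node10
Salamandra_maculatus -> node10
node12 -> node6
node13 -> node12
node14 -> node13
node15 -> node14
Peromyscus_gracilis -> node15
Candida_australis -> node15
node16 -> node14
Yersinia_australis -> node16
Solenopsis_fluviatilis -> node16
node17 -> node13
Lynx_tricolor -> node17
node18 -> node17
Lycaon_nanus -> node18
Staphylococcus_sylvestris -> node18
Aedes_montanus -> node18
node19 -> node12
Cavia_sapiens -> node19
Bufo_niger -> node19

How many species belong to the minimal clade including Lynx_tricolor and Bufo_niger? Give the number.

The MRCA of Lynx_tricolor and Bufo_niger is the node subtending ((((Peromyscus_gracilis,Candida_australis),(Yersinia_australis,Solenopsis_fluviatilis)),(Lynx_tricolor,(Lycaon_nanus,Staphylococcus_sylvestris,Aedes_montanus))),(Cavia_sapiens,Bufo_niger)).
That clade contains 10 terminal taxa: Aedes_montanus, Bufo_niger, Candida_australis, Cavia_sapiens, Lycaon_nanus, Lynx_tricolor, Peromyscus_gracilis, Solenopsis_fluviatilis, Staphylococcus_sylvestris, Yersinia_australis.

10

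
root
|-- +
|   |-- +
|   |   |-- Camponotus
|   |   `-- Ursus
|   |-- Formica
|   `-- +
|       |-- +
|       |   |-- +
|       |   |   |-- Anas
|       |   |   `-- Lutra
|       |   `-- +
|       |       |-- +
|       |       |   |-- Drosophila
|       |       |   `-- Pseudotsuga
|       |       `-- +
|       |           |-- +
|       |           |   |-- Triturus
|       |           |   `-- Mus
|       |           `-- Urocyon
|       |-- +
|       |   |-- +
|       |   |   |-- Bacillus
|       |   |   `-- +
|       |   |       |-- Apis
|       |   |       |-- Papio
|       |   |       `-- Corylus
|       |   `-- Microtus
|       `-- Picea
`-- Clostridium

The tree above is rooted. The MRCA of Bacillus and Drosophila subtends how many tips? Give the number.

The MRCA of Bacillus and Drosophila is the node subtending (((Anas,Lutra),((Drosophila,Pseudotsuga),((Triturus,Mus),Urocyon))),((Bacillus,(Apis,Papio,Corylus)),Microtus),Picea).
That clade contains 13 terminal taxa: Anas, Apis, Bacillus, Corylus, Drosophila, Lutra, Microtus, Mus, Papio, Picea, Pseudotsuga, Triturus, Urocyon.

13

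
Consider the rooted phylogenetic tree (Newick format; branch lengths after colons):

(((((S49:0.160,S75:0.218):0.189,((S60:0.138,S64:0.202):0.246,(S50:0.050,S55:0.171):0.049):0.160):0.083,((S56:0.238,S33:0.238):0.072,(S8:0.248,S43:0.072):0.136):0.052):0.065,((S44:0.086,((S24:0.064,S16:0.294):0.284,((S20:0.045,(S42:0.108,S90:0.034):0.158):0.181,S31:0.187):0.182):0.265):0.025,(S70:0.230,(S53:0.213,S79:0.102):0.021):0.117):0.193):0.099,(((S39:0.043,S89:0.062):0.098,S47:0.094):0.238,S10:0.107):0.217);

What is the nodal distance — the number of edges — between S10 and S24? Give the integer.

8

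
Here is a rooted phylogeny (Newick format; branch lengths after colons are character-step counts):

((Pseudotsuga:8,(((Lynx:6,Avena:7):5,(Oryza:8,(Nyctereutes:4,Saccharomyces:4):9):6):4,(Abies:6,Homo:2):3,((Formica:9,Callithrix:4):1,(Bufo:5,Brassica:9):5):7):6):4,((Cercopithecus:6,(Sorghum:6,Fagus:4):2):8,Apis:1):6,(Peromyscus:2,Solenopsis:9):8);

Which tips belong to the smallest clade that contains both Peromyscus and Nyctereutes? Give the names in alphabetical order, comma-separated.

Abies, Apis, Avena, Brassica, Bufo, Callithrix, Cercopithecus, Fagus, Formica, Homo, Lynx, Nyctereutes, Oryza, Peromyscus, Pseudotsuga, Saccharomyces, Solenopsis, Sorghum

Tracing Peromyscus: it sits inside (Peromyscus,Solenopsis).
Tracing Nyctereutes: it sits inside (Nyctereutes,Saccharomyces).
The smallest clade enclosing both is the whole tree (their MRCA is the root), so the answer is all 18 tips in alphabetical order.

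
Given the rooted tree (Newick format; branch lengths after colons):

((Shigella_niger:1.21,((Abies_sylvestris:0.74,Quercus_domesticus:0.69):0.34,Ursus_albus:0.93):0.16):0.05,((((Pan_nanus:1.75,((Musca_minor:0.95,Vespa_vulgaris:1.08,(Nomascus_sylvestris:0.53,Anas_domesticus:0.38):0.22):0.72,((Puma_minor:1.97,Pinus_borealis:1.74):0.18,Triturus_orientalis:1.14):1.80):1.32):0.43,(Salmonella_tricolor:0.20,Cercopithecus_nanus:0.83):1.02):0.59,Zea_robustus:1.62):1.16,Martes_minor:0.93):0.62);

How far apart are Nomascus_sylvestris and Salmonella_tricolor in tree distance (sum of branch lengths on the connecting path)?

4.44

The path runs Nomascus_sylvestris → … → MRCA → … → Salmonella_tricolor; the MRCA is the node subtending ((Pan_nanus,((Musca_minor,Vespa_vulgaris,(Nomascus_sylvestris,Anas_domesticus)),((Puma_minor,Pinus_borealis),Triturus_orientalis))),(Salmonella_tricolor,Cercopithecus_nanus)).
Branch lengths along that path: 0.53 + 0.22 + 0.72 + 1.32 + 0.43 + 1.02 + 0.20 = 4.44.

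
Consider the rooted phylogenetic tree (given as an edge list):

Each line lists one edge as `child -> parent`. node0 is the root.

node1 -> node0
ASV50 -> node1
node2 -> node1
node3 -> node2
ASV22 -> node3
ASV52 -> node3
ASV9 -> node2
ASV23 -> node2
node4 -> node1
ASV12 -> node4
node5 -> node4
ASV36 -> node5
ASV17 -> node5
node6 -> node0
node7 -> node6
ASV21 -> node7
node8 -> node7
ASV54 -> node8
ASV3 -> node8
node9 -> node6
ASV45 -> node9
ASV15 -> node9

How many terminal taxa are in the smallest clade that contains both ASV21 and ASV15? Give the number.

5

The MRCA of ASV21 and ASV15 is the node subtending ((ASV21,(ASV54,ASV3)),(ASV45,ASV15)).
That clade contains 5 terminal taxa: ASV15, ASV21, ASV3, ASV45, ASV54.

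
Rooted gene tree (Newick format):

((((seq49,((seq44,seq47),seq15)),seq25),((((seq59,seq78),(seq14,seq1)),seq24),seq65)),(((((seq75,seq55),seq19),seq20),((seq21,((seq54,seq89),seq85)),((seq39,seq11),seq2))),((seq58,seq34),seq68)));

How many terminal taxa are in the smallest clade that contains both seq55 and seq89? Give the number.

The MRCA of seq55 and seq89 is the node subtending ((((seq75,seq55),seq19),seq20),((seq21,((seq54,seq89),seq85)),((seq39,seq11),seq2))).
That clade contains 11 terminal taxa: seq11, seq19, seq2, seq20, seq21, seq39, seq54, seq55, seq75, seq85, seq89.

11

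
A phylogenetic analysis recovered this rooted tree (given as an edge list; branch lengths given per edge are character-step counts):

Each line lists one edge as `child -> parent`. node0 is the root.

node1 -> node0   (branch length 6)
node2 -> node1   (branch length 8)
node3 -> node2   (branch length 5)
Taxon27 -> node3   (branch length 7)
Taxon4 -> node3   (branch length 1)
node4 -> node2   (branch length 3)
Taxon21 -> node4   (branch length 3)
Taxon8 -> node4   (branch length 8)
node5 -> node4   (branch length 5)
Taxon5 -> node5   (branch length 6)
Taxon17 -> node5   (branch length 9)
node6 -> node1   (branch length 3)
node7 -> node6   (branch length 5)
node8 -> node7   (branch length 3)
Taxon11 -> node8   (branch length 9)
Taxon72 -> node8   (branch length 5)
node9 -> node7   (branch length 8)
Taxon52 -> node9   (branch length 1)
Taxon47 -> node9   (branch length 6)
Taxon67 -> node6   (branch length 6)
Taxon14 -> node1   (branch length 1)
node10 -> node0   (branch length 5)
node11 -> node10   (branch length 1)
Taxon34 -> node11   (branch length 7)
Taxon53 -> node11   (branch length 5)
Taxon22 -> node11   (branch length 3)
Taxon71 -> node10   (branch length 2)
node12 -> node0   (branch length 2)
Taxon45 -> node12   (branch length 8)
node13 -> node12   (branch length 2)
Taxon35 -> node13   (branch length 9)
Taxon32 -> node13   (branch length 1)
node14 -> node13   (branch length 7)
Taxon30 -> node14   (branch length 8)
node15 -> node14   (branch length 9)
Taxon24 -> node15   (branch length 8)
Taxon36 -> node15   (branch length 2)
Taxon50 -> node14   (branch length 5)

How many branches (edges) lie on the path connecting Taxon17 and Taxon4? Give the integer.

The MRCA of Taxon17 and Taxon4 is the node subtending ((Taxon27,Taxon4),(Taxon21,Taxon8,(Taxon5,Taxon17))).
From Taxon17 up to that node: 3 branches. From Taxon4 up to the same node: 2 branches. Total: 3 + 2 = 5.

5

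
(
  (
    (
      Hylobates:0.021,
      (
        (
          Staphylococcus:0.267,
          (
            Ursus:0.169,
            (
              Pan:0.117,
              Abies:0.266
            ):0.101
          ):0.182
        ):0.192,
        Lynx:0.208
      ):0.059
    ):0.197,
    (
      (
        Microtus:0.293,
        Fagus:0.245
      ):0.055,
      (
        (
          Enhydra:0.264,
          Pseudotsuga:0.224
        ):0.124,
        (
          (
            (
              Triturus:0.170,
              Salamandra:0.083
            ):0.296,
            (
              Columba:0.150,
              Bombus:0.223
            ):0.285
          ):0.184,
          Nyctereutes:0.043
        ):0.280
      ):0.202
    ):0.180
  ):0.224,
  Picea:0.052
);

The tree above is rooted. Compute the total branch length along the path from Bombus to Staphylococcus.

The path runs Bombus → … → MRCA → … → Staphylococcus; the MRCA is the node subtending ((Hylobates,((Staphylococcus,(Ursus,(Pan,Abies))),Lynx)),((Microtus,Fagus),((Enhydra,Pseudotsuga),(((Triturus,Salamandra),(Columba,Bombus)),Nyctereutes)))).
Branch lengths along that path: 0.223 + 0.285 + 0.184 + 0.280 + 0.202 + 0.180 + 0.197 + 0.059 + 0.192 + 0.267 = 2.069.

2.069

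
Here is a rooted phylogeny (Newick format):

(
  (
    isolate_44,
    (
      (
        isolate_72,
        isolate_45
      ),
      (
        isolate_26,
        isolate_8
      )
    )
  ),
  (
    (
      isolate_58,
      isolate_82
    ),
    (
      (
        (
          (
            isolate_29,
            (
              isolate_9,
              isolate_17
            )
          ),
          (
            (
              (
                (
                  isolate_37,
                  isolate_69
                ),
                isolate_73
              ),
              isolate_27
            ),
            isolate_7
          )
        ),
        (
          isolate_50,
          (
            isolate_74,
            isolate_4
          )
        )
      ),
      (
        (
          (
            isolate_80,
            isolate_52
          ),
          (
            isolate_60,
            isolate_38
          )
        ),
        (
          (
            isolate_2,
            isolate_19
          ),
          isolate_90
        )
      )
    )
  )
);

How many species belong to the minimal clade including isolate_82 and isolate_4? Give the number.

20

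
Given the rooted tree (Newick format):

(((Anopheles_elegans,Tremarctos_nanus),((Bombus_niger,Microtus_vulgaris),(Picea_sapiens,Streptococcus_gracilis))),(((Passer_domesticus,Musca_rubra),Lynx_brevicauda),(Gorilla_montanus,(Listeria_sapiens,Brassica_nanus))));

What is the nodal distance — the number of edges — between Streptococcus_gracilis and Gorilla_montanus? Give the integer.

7

The MRCA of Streptococcus_gracilis and Gorilla_montanus is the root of the tree.
From Streptococcus_gracilis up to that node: 4 branches. From Gorilla_montanus up to the same node: 3 branches. Total: 4 + 3 = 7.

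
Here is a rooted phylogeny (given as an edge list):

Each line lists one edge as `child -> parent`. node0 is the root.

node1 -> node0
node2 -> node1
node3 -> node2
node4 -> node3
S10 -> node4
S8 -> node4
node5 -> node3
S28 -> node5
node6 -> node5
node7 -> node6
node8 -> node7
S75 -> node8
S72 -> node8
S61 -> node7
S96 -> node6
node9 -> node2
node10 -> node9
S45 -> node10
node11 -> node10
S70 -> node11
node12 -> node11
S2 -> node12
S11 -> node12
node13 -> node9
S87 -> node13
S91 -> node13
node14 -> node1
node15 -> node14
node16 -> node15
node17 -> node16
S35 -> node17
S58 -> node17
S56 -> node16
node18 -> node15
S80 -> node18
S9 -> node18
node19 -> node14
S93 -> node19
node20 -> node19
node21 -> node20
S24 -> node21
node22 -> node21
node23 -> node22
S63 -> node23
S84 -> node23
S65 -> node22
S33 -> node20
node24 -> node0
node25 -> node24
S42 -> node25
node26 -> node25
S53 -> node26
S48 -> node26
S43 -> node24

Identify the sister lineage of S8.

S10

S8 attaches to the tree at the node subtending (S10,S8).
The other lineage descending from that same node — the sister group — is the single tip S10.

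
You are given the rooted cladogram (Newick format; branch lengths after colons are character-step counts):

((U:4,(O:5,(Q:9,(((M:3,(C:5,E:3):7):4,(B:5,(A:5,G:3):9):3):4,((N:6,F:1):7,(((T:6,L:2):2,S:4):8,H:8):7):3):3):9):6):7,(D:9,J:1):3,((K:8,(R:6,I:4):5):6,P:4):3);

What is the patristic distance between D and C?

The path runs D → … → MRCA → … → C; the MRCA is the root of the tree.
Branch lengths along that path: 9 + 3 + 7 + 6 + 9 + 3 + 4 + 4 + 7 + 5 = 57.

57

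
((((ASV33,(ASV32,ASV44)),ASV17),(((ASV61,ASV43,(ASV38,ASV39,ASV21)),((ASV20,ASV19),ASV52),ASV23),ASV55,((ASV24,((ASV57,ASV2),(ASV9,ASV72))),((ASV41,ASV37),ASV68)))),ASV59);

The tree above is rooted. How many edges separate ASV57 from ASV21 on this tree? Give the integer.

The MRCA of ASV57 and ASV21 is the node subtending (((ASV61,ASV43,(ASV38,ASV39,ASV21)),((ASV20,ASV19),ASV52),ASV23),ASV55,((ASV24,((ASV57,ASV2),(ASV9,ASV72))),((ASV41,ASV37),ASV68))).
From ASV57 up to that node: 5 branches. From ASV21 up to the same node: 4 branches. Total: 5 + 4 = 9.

9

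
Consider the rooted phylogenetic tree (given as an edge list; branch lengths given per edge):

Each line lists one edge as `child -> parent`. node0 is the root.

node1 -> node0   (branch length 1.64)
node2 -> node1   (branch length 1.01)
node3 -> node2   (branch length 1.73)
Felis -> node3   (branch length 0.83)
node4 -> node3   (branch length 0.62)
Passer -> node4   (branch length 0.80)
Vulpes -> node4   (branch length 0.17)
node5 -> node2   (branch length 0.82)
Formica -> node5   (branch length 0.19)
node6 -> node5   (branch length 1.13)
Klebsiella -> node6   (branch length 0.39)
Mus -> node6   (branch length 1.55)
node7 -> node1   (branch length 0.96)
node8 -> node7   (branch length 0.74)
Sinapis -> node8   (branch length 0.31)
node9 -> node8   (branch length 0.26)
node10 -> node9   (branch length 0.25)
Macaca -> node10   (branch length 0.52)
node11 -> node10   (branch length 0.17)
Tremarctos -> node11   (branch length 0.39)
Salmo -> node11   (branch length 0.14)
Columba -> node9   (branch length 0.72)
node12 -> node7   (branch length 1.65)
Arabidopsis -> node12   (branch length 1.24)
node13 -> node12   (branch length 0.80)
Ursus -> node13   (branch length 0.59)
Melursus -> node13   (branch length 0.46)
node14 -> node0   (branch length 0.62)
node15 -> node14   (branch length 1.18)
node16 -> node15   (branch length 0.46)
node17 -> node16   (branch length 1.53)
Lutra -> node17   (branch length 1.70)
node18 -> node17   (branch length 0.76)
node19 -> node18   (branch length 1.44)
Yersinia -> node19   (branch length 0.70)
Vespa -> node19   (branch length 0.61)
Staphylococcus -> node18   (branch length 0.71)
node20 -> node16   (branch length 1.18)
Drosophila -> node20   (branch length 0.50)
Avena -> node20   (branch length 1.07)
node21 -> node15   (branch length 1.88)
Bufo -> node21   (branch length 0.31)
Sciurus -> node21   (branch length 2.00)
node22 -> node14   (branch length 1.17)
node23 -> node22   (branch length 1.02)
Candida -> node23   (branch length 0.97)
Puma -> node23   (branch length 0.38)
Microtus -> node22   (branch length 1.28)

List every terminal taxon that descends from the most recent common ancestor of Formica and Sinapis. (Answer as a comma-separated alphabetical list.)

Tracing Formica: it sits inside (Formica,(Klebsiella,Mus)).
Tracing Sinapis: it sits inside (Sinapis,((Macaca,(Tremarctos,Salmo)),Columba)).
The smallest clade enclosing both is (((Felis,(Passer,Vulpes)),(Formica,(Klebsiella,Mus))),((Sinapis,((Macaca,(Tremarctos,Salmo)),Columba)),(Arabidopsis,(Ursus,Melursus)))); the answer is its 14 terminal taxa in alphabetical order.

Arabidopsis, Columba, Felis, Formica, Klebsiella, Macaca, Melursus, Mus, Passer, Salmo, Sinapis, Tremarctos, Ursus, Vulpes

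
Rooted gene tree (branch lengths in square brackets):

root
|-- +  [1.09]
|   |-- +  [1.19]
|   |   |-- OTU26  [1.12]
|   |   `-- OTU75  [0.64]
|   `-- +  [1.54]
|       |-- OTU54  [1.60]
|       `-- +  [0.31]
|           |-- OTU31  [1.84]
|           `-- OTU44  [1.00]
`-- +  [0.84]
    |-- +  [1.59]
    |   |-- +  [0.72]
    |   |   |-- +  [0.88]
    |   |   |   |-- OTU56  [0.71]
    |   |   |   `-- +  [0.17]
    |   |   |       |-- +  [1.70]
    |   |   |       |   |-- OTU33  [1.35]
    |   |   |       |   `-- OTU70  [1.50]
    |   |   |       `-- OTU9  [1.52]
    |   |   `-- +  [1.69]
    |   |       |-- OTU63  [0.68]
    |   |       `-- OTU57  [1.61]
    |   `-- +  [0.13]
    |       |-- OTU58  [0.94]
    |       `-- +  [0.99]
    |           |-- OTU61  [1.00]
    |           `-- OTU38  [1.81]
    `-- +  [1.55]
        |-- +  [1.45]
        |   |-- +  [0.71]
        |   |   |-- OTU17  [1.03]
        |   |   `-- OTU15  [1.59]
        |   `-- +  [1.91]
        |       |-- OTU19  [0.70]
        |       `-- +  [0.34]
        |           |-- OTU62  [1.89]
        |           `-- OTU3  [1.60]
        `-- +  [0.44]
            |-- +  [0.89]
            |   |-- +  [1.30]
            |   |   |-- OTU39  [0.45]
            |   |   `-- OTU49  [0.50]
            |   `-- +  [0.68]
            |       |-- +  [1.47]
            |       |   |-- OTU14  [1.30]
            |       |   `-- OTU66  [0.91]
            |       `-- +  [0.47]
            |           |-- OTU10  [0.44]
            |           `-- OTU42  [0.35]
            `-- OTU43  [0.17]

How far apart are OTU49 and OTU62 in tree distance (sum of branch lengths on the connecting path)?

8.72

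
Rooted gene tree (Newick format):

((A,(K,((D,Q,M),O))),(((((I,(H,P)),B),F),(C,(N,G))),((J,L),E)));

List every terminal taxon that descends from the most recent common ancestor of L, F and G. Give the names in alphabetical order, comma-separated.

B, C, E, F, G, H, I, J, L, N, P

Tracing L: it sits inside (J,L).
Tracing F: it sits inside (((I,(H,P)),B),F).
Tracing G: it sits inside (N,G).
The smallest clade enclosing all 3 is (((((I,(H,P)),B),F),(C,(N,G))),((J,L),E)); the answer is its 11 terminal taxa in alphabetical order.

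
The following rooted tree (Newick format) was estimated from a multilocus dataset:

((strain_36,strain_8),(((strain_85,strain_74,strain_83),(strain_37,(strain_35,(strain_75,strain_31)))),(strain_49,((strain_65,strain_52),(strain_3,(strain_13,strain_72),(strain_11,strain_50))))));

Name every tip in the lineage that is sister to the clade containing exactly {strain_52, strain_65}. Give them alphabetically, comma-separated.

The clade containing exactly {strain_52, strain_65} attaches to the tree at the node subtending ((strain_65,strain_52),(strain_3,(strain_13,strain_72),(strain_11,strain_50))).
The other lineage descending from that same node — the sister group — is (strain_3,(strain_13,strain_72),(strain_11,strain_50)); its 5 tips in alphabetical order are the answer.

strain_11, strain_13, strain_3, strain_50, strain_72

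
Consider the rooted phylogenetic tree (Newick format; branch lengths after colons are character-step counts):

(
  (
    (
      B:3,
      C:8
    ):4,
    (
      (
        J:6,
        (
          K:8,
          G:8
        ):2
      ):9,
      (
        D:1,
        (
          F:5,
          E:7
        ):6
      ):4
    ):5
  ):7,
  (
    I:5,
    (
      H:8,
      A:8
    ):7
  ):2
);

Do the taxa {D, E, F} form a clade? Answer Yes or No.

Yes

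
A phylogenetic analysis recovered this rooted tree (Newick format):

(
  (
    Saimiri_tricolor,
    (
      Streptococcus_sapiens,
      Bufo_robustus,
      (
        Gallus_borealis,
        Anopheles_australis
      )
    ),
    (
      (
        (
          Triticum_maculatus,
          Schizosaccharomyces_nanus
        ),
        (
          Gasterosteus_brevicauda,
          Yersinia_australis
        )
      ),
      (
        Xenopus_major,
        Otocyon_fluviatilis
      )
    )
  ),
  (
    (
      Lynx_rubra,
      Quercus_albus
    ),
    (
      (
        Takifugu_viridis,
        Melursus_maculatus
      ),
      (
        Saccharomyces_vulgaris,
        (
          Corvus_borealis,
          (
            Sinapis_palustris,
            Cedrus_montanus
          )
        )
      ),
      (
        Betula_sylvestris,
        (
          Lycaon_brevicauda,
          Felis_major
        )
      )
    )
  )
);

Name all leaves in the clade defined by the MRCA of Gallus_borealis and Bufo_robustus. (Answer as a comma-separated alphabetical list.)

Tracing Gallus_borealis: it sits inside (Gallus_borealis,Anopheles_australis).
Tracing Bufo_robustus: it sits inside (Streptococcus_sapiens,Bufo_robustus,(Gallus_borealis,Anopheles_australis)).
The smallest clade enclosing both is (Streptococcus_sapiens,Bufo_robustus,(Gallus_borealis,Anopheles_australis)); the answer is its 4 terminal taxa in alphabetical order.

Anopheles_australis, Bufo_robustus, Gallus_borealis, Streptococcus_sapiens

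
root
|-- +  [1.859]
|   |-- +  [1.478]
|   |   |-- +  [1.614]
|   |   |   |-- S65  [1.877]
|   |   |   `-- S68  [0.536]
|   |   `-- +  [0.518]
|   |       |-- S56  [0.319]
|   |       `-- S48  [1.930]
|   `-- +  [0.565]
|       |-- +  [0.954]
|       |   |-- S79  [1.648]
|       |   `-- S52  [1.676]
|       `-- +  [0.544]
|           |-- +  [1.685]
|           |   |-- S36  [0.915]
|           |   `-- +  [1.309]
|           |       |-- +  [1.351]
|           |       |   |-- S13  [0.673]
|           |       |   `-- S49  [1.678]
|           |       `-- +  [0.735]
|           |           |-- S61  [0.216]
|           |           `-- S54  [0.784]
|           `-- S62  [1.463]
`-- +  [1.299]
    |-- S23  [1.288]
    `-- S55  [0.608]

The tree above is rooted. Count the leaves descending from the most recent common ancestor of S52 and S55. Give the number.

14

The MRCA of S52 and S55 is the root, so the clade is the entire tree.
That clade contains 14 terminal taxa: S13, S23, S36, S48, S49, S52, S54, S55, S56, S61, S62, S65, S68, S79.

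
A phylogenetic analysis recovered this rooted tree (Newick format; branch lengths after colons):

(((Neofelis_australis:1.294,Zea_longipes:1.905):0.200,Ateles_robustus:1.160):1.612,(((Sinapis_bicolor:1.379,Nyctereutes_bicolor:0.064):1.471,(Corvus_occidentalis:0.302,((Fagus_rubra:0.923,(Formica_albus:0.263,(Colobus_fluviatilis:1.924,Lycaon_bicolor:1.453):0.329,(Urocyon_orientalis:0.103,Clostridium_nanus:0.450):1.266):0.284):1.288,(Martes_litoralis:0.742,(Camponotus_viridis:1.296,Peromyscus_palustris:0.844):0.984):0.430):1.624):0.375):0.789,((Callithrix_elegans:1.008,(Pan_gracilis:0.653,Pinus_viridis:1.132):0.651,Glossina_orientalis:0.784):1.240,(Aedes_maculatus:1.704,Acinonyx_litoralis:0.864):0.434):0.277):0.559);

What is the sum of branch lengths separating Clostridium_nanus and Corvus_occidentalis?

The path runs Clostridium_nanus → … → MRCA → … → Corvus_occidentalis; the MRCA is the node subtending (Corvus_occidentalis,((Fagus_rubra,(Formica_albus,(Colobus_fluviatilis,Lycaon_bicolor),(Urocyon_orientalis,Clostridium_nanus))),(Martes_litoralis,(Camponotus_viridis,Peromyscus_palustris)))).
Branch lengths along that path: 0.450 + 1.266 + 0.284 + 1.288 + 1.624 + 0.302 = 5.214.

5.214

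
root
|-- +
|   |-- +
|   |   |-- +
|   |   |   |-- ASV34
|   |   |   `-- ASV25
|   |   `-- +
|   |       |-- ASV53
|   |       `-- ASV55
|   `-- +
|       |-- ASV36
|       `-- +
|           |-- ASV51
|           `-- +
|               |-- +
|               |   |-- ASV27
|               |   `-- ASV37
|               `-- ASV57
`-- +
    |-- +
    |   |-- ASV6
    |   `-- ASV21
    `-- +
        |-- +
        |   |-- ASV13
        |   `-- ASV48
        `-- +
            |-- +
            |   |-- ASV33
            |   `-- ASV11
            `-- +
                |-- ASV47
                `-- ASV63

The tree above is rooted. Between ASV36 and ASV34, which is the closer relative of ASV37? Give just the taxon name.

ASV36

The MRCA of ASV37 and ASV36 subtends (ASV36,(ASV51,((ASV27,ASV37),ASV57))) (5 taxa).
The MRCA of ASV37 and ASV34 subtends (((ASV34,ASV25),(ASV53,ASV55)),(ASV36,(ASV51,((ASV27,ASV37),ASV57)))) (9 taxa).
The first is nested inside the second, so ASV37 shares a more recent common ancestor with ASV36.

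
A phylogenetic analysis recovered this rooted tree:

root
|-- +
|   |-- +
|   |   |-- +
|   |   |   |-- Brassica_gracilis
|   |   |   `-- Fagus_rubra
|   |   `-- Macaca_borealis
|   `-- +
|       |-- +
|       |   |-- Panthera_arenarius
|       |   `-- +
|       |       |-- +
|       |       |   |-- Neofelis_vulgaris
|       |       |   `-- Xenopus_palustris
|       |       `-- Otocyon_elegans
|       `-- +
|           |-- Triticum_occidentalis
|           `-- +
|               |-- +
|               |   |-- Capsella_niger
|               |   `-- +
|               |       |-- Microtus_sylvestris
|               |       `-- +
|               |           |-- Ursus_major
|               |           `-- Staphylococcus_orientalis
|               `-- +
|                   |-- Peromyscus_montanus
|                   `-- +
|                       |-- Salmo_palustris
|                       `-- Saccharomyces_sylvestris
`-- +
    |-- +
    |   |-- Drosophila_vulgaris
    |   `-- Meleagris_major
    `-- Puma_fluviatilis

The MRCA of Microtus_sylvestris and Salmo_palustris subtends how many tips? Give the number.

7

The MRCA of Microtus_sylvestris and Salmo_palustris is the node subtending ((Capsella_niger,(Microtus_sylvestris,(Ursus_major,Staphylococcus_orientalis))),(Peromyscus_montanus,(Salmo_palustris,Saccharomyces_sylvestris))).
That clade contains 7 terminal taxa: Capsella_niger, Microtus_sylvestris, Peromyscus_montanus, Saccharomyces_sylvestris, Salmo_palustris, Staphylococcus_orientalis, Ursus_major.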